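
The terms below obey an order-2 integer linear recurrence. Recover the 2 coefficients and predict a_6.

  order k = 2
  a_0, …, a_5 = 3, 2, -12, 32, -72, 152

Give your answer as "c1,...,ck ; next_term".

  a_2 = -3·2 + -2·3 = -12
  a_3 = -3·-12 + -2·2 = 32
  a_4 = -3·32 + -2·-12 = -72
  a_5 = -3·-72 + -2·32 = 152
  a_6 = -3·152 + -2·-72 = -312

-3,-2 ; -312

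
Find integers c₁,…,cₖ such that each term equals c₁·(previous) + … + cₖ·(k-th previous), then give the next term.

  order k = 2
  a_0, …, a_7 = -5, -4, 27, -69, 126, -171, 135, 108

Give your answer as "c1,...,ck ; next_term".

  a_2 = -3·-4 + -3·-5 = 27
  a_3 = -3·27 + -3·-4 = -69
  a_4 = -3·-69 + -3·27 = 126
  a_5 = -3·126 + -3·-69 = -171
  a_6 = -3·-171 + -3·126 = 135
  a_7 = -3·135 + -3·-171 = 108
  a_8 = -3·108 + -3·135 = -729

-3,-3 ; -729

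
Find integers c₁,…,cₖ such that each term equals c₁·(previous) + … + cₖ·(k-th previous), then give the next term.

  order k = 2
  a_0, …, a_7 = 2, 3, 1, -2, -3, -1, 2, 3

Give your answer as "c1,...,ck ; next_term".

1,-1 ; 1

  a_2 = 1·3 + -1·2 = 1
  a_3 = 1·1 + -1·3 = -2
  a_4 = 1·-2 + -1·1 = -3
  a_5 = 1·-3 + -1·-2 = -1
  a_6 = 1·-1 + -1·-3 = 2
  a_7 = 1·2 + -1·-1 = 3
  a_8 = 1·3 + -1·2 = 1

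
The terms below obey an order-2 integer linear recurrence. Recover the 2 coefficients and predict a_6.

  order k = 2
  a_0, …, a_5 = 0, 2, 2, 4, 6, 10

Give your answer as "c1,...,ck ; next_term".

1,1 ; 16

  a_2 = 1·2 + 1·0 = 2
  a_3 = 1·2 + 1·2 = 4
  a_4 = 1·4 + 1·2 = 6
  a_5 = 1·6 + 1·4 = 10
  a_6 = 1·10 + 1·6 = 16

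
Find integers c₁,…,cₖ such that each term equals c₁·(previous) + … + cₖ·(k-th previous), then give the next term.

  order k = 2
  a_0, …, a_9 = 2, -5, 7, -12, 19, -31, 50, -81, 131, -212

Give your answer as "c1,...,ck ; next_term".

  a_2 = -1·-5 + 1·2 = 7
  a_3 = -1·7 + 1·-5 = -12
  a_4 = -1·-12 + 1·7 = 19
  a_5 = -1·19 + 1·-12 = -31
  a_6 = -1·-31 + 1·19 = 50
  a_7 = -1·50 + 1·-31 = -81
  a_8 = -1·-81 + 1·50 = 131
  a_9 = -1·131 + 1·-81 = -212
  a_10 = -1·-212 + 1·131 = 343

-1,1 ; 343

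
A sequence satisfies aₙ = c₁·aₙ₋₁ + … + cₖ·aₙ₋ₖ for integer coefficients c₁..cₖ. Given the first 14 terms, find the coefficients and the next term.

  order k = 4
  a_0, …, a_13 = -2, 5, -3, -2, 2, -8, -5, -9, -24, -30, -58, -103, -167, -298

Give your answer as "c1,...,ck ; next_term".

  a_4 = 1·-2 + 1·-3 + 1·5 + -1·-2 = 2
  a_5 = 1·2 + 1·-2 + 1·-3 + -1·5 = -8
  a_6 = 1·-8 + 1·2 + 1·-2 + -1·-3 = -5
  a_7 = 1·-5 + 1·-8 + 1·2 + -1·-2 = -9
  a_8 = 1·-9 + 1·-5 + 1·-8 + -1·2 = -24
  a_9 = 1·-24 + 1·-9 + 1·-5 + -1·-8 = -30
  a_10 = 1·-30 + 1·-24 + 1·-9 + -1·-5 = -58
  a_11 = 1·-58 + 1·-30 + 1·-24 + -1·-9 = -103
  a_12 = 1·-103 + 1·-58 + 1·-30 + -1·-24 = -167
  a_13 = 1·-167 + 1·-103 + 1·-58 + -1·-30 = -298
  a_14 = 1·-298 + 1·-167 + 1·-103 + -1·-58 = -510

1,1,1,-1 ; -510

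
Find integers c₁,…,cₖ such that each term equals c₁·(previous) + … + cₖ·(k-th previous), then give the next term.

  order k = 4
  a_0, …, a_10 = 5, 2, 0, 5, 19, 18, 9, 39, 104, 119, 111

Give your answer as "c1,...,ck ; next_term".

1,-1,2,2 ; 278

  a_4 = 1·5 + -1·0 + 2·2 + 2·5 = 19
  a_5 = 1·19 + -1·5 + 2·0 + 2·2 = 18
  a_6 = 1·18 + -1·19 + 2·5 + 2·0 = 9
  a_7 = 1·9 + -1·18 + 2·19 + 2·5 = 39
  a_8 = 1·39 + -1·9 + 2·18 + 2·19 = 104
  a_9 = 1·104 + -1·39 + 2·9 + 2·18 = 119
  a_10 = 1·119 + -1·104 + 2·39 + 2·9 = 111
  a_11 = 1·111 + -1·119 + 2·104 + 2·39 = 278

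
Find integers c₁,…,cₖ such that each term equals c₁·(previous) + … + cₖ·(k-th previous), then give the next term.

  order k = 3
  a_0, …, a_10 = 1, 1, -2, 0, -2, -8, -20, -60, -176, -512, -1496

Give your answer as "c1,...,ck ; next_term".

2,2,2 ; -4368

  a_3 = 2·-2 + 2·1 + 2·1 = 0
  a_4 = 2·0 + 2·-2 + 2·1 = -2
  a_5 = 2·-2 + 2·0 + 2·-2 = -8
  a_6 = 2·-8 + 2·-2 + 2·0 = -20
  a_7 = 2·-20 + 2·-8 + 2·-2 = -60
  a_8 = 2·-60 + 2·-20 + 2·-8 = -176
  a_9 = 2·-176 + 2·-60 + 2·-20 = -512
  a_10 = 2·-512 + 2·-176 + 2·-60 = -1496
  a_11 = 2·-1496 + 2·-512 + 2·-176 = -4368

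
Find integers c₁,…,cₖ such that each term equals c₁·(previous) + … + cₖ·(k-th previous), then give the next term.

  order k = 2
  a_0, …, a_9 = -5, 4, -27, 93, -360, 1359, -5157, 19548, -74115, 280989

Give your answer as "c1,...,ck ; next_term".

-3,3 ; -1065312

  a_2 = -3·4 + 3·-5 = -27
  a_3 = -3·-27 + 3·4 = 93
  a_4 = -3·93 + 3·-27 = -360
  a_5 = -3·-360 + 3·93 = 1359
  a_6 = -3·1359 + 3·-360 = -5157
  a_7 = -3·-5157 + 3·1359 = 19548
  a_8 = -3·19548 + 3·-5157 = -74115
  a_9 = -3·-74115 + 3·19548 = 280989
  a_10 = -3·280989 + 3·-74115 = -1065312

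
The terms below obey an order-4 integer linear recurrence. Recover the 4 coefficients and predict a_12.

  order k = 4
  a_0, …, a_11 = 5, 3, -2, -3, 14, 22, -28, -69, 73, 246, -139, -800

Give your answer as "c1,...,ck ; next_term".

1,-3,2,1 ; 182

  a_4 = 1·-3 + -3·-2 + 2·3 + 1·5 = 14
  a_5 = 1·14 + -3·-3 + 2·-2 + 1·3 = 22
  a_6 = 1·22 + -3·14 + 2·-3 + 1·-2 = -28
  a_7 = 1·-28 + -3·22 + 2·14 + 1·-3 = -69
  a_8 = 1·-69 + -3·-28 + 2·22 + 1·14 = 73
  a_9 = 1·73 + -3·-69 + 2·-28 + 1·22 = 246
  a_10 = 1·246 + -3·73 + 2·-69 + 1·-28 = -139
  a_11 = 1·-139 + -3·246 + 2·73 + 1·-69 = -800
  a_12 = 1·-800 + -3·-139 + 2·246 + 1·73 = 182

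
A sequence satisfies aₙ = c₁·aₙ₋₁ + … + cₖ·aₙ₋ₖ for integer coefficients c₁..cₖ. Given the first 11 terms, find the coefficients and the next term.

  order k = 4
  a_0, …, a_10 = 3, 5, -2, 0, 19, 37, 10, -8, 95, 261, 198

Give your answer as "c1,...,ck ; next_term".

  a_4 = 1·0 + -1·-2 + 1·5 + 4·3 = 19
  a_5 = 1·19 + -1·0 + 1·-2 + 4·5 = 37
  a_6 = 1·37 + -1·19 + 1·0 + 4·-2 = 10
  a_7 = 1·10 + -1·37 + 1·19 + 4·0 = -8
  a_8 = 1·-8 + -1·10 + 1·37 + 4·19 = 95
  a_9 = 1·95 + -1·-8 + 1·10 + 4·37 = 261
  a_10 = 1·261 + -1·95 + 1·-8 + 4·10 = 198
  a_11 = 1·198 + -1·261 + 1·95 + 4·-8 = 0

1,-1,1,4 ; 0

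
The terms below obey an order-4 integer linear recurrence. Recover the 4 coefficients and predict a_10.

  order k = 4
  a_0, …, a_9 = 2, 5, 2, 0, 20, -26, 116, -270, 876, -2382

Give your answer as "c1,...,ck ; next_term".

  a_4 = -2·0 + 3·2 + 2·5 + 2·2 = 20
  a_5 = -2·20 + 3·0 + 2·2 + 2·5 = -26
  a_6 = -2·-26 + 3·20 + 2·0 + 2·2 = 116
  a_7 = -2·116 + 3·-26 + 2·20 + 2·0 = -270
  a_8 = -2·-270 + 3·116 + 2·-26 + 2·20 = 876
  a_9 = -2·876 + 3·-270 + 2·116 + 2·-26 = -2382
  a_10 = -2·-2382 + 3·876 + 2·-270 + 2·116 = 7084

-2,3,2,2 ; 7084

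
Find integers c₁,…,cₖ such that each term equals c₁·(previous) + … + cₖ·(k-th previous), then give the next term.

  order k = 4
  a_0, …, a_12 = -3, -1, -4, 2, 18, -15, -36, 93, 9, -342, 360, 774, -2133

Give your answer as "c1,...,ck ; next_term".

0,-3,3,-3 ; -216

  a_4 = 0·2 + -3·-4 + 3·-1 + -3·-3 = 18
  a_5 = 0·18 + -3·2 + 3·-4 + -3·-1 = -15
  a_6 = 0·-15 + -3·18 + 3·2 + -3·-4 = -36
  a_7 = 0·-36 + -3·-15 + 3·18 + -3·2 = 93
  a_8 = 0·93 + -3·-36 + 3·-15 + -3·18 = 9
  a_9 = 0·9 + -3·93 + 3·-36 + -3·-15 = -342
  a_10 = 0·-342 + -3·9 + 3·93 + -3·-36 = 360
  a_11 = 0·360 + -3·-342 + 3·9 + -3·93 = 774
  a_12 = 0·774 + -3·360 + 3·-342 + -3·9 = -2133
  a_13 = 0·-2133 + -3·774 + 3·360 + -3·-342 = -216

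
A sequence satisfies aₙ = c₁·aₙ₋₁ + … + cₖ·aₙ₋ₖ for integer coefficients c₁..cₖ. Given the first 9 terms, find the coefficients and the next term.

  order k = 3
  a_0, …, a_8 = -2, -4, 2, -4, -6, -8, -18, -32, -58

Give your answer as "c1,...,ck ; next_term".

1,1,1 ; -108

  a_3 = 1·2 + 1·-4 + 1·-2 = -4
  a_4 = 1·-4 + 1·2 + 1·-4 = -6
  a_5 = 1·-6 + 1·-4 + 1·2 = -8
  a_6 = 1·-8 + 1·-6 + 1·-4 = -18
  a_7 = 1·-18 + 1·-8 + 1·-6 = -32
  a_8 = 1·-32 + 1·-18 + 1·-8 = -58
  a_9 = 1·-58 + 1·-32 + 1·-18 = -108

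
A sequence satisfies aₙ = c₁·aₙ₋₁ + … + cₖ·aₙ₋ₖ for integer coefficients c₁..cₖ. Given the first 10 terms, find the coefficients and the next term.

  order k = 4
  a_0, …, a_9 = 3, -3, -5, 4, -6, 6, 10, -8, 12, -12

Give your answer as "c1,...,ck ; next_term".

  a_4 = 0·4 + 0·-5 + 0·-3 + -2·3 = -6
  a_5 = 0·-6 + 0·4 + 0·-5 + -2·-3 = 6
  a_6 = 0·6 + 0·-6 + 0·4 + -2·-5 = 10
  a_7 = 0·10 + 0·6 + 0·-6 + -2·4 = -8
  a_8 = 0·-8 + 0·10 + 0·6 + -2·-6 = 12
  a_9 = 0·12 + 0·-8 + 0·10 + -2·6 = -12
  a_10 = 0·-12 + 0·12 + 0·-8 + -2·10 = -20

0,0,0,-2 ; -20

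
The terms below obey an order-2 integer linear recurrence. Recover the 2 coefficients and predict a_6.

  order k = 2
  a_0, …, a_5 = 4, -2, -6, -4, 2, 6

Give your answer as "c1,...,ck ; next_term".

  a_2 = 1·-2 + -1·4 = -6
  a_3 = 1·-6 + -1·-2 = -4
  a_4 = 1·-4 + -1·-6 = 2
  a_5 = 1·2 + -1·-4 = 6
  a_6 = 1·6 + -1·2 = 4

1,-1 ; 4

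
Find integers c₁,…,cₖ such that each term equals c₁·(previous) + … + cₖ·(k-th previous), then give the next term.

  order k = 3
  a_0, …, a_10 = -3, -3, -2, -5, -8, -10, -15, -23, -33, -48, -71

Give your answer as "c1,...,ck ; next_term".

1,0,1 ; -104

  a_3 = 1·-2 + 0·-3 + 1·-3 = -5
  a_4 = 1·-5 + 0·-2 + 1·-3 = -8
  a_5 = 1·-8 + 0·-5 + 1·-2 = -10
  a_6 = 1·-10 + 0·-8 + 1·-5 = -15
  a_7 = 1·-15 + 0·-10 + 1·-8 = -23
  a_8 = 1·-23 + 0·-15 + 1·-10 = -33
  a_9 = 1·-33 + 0·-23 + 1·-15 = -48
  a_10 = 1·-48 + 0·-33 + 1·-23 = -71
  a_11 = 1·-71 + 0·-48 + 1·-33 = -104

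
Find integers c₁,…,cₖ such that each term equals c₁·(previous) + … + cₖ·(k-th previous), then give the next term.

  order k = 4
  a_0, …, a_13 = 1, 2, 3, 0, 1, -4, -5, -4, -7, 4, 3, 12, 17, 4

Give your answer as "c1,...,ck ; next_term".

0,1,0,-2 ; 11

  a_4 = 0·0 + 1·3 + 0·2 + -2·1 = 1
  a_5 = 0·1 + 1·0 + 0·3 + -2·2 = -4
  a_6 = 0·-4 + 1·1 + 0·0 + -2·3 = -5
  a_7 = 0·-5 + 1·-4 + 0·1 + -2·0 = -4
  a_8 = 0·-4 + 1·-5 + 0·-4 + -2·1 = -7
  a_9 = 0·-7 + 1·-4 + 0·-5 + -2·-4 = 4
  a_10 = 0·4 + 1·-7 + 0·-4 + -2·-5 = 3
  a_11 = 0·3 + 1·4 + 0·-7 + -2·-4 = 12
  a_12 = 0·12 + 1·3 + 0·4 + -2·-7 = 17
  a_13 = 0·17 + 1·12 + 0·3 + -2·4 = 4
  a_14 = 0·4 + 1·17 + 0·12 + -2·3 = 11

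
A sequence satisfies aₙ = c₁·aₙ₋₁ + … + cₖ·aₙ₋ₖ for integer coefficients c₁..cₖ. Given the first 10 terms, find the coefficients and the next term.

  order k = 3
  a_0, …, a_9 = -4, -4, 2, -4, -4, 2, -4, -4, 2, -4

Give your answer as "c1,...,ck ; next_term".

  a_3 = 0·2 + 0·-4 + 1·-4 = -4
  a_4 = 0·-4 + 0·2 + 1·-4 = -4
  a_5 = 0·-4 + 0·-4 + 1·2 = 2
  a_6 = 0·2 + 0·-4 + 1·-4 = -4
  a_7 = 0·-4 + 0·2 + 1·-4 = -4
  a_8 = 0·-4 + 0·-4 + 1·2 = 2
  a_9 = 0·2 + 0·-4 + 1·-4 = -4
  a_10 = 0·-4 + 0·2 + 1·-4 = -4

0,0,1 ; -4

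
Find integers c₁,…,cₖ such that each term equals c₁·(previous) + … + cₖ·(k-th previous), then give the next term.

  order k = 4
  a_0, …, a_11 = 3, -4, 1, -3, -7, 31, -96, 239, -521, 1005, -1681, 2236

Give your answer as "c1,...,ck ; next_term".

-3,-1,3,-1 ; -1491

  a_4 = -3·-3 + -1·1 + 3·-4 + -1·3 = -7
  a_5 = -3·-7 + -1·-3 + 3·1 + -1·-4 = 31
  a_6 = -3·31 + -1·-7 + 3·-3 + -1·1 = -96
  a_7 = -3·-96 + -1·31 + 3·-7 + -1·-3 = 239
  a_8 = -3·239 + -1·-96 + 3·31 + -1·-7 = -521
  a_9 = -3·-521 + -1·239 + 3·-96 + -1·31 = 1005
  a_10 = -3·1005 + -1·-521 + 3·239 + -1·-96 = -1681
  a_11 = -3·-1681 + -1·1005 + 3·-521 + -1·239 = 2236
  a_12 = -3·2236 + -1·-1681 + 3·1005 + -1·-521 = -1491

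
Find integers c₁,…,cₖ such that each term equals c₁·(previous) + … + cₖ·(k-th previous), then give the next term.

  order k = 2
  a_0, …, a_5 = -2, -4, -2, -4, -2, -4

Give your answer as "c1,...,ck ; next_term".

  a_2 = 0·-4 + 1·-2 = -2
  a_3 = 0·-2 + 1·-4 = -4
  a_4 = 0·-4 + 1·-2 = -2
  a_5 = 0·-2 + 1·-4 = -4
  a_6 = 0·-4 + 1·-2 = -2

0,1 ; -2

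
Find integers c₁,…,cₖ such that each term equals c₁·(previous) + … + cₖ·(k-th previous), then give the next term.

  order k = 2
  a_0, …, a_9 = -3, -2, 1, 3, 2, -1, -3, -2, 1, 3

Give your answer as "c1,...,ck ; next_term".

1,-1 ; 2

  a_2 = 1·-2 + -1·-3 = 1
  a_3 = 1·1 + -1·-2 = 3
  a_4 = 1·3 + -1·1 = 2
  a_5 = 1·2 + -1·3 = -1
  a_6 = 1·-1 + -1·2 = -3
  a_7 = 1·-3 + -1·-1 = -2
  a_8 = 1·-2 + -1·-3 = 1
  a_9 = 1·1 + -1·-2 = 3
  a_10 = 1·3 + -1·1 = 2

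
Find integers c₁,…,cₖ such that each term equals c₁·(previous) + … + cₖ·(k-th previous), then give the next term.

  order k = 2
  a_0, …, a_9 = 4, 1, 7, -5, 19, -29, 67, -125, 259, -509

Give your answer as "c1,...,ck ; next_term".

  a_2 = -1·1 + 2·4 = 7
  a_3 = -1·7 + 2·1 = -5
  a_4 = -1·-5 + 2·7 = 19
  a_5 = -1·19 + 2·-5 = -29
  a_6 = -1·-29 + 2·19 = 67
  a_7 = -1·67 + 2·-29 = -125
  a_8 = -1·-125 + 2·67 = 259
  a_9 = -1·259 + 2·-125 = -509
  a_10 = -1·-509 + 2·259 = 1027

-1,2 ; 1027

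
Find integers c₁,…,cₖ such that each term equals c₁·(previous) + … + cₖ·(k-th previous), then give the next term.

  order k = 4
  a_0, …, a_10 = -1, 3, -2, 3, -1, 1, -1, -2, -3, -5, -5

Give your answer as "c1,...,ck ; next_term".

  a_4 = 1·3 + 1·-2 + -1·3 + -1·-1 = -1
  a_5 = 1·-1 + 1·3 + -1·-2 + -1·3 = 1
  a_6 = 1·1 + 1·-1 + -1·3 + -1·-2 = -1
  a_7 = 1·-1 + 1·1 + -1·-1 + -1·3 = -2
  a_8 = 1·-2 + 1·-1 + -1·1 + -1·-1 = -3
  a_9 = 1·-3 + 1·-2 + -1·-1 + -1·1 = -5
  a_10 = 1·-5 + 1·-3 + -1·-2 + -1·-1 = -5
  a_11 = 1·-5 + 1·-5 + -1·-3 + -1·-2 = -5

1,1,-1,-1 ; -5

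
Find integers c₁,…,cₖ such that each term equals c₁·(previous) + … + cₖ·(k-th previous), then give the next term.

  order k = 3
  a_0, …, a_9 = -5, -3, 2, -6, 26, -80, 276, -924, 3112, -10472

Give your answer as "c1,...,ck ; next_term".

  a_3 = -2·2 + 4·-3 + -2·-5 = -6
  a_4 = -2·-6 + 4·2 + -2·-3 = 26
  a_5 = -2·26 + 4·-6 + -2·2 = -80
  a_6 = -2·-80 + 4·26 + -2·-6 = 276
  a_7 = -2·276 + 4·-80 + -2·26 = -924
  a_8 = -2·-924 + 4·276 + -2·-80 = 3112
  a_9 = -2·3112 + 4·-924 + -2·276 = -10472
  a_10 = -2·-10472 + 4·3112 + -2·-924 = 35240

-2,4,-2 ; 35240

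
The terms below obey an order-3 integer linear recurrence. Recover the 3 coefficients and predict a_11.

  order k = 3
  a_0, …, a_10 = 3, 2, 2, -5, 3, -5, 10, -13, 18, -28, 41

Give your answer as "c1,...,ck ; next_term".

-1,0,-1 ; -59

  a_3 = -1·2 + 0·2 + -1·3 = -5
  a_4 = -1·-5 + 0·2 + -1·2 = 3
  a_5 = -1·3 + 0·-5 + -1·2 = -5
  a_6 = -1·-5 + 0·3 + -1·-5 = 10
  a_7 = -1·10 + 0·-5 + -1·3 = -13
  a_8 = -1·-13 + 0·10 + -1·-5 = 18
  a_9 = -1·18 + 0·-13 + -1·10 = -28
  a_10 = -1·-28 + 0·18 + -1·-13 = 41
  a_11 = -1·41 + 0·-28 + -1·18 = -59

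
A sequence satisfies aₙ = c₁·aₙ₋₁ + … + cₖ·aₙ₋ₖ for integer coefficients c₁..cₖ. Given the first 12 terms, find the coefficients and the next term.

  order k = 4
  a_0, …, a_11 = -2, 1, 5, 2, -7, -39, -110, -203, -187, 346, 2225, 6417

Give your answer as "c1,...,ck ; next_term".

  a_4 = 3·2 + -3·5 + -2·1 + -2·-2 = -7
  a_5 = 3·-7 + -3·2 + -2·5 + -2·1 = -39
  a_6 = 3·-39 + -3·-7 + -2·2 + -2·5 = -110
  a_7 = 3·-110 + -3·-39 + -2·-7 + -2·2 = -203
  a_8 = 3·-203 + -3·-110 + -2·-39 + -2·-7 = -187
  a_9 = 3·-187 + -3·-203 + -2·-110 + -2·-39 = 346
  a_10 = 3·346 + -3·-187 + -2·-203 + -2·-110 = 2225
  a_11 = 3·2225 + -3·346 + -2·-187 + -2·-203 = 6417
  a_12 = 3·6417 + -3·2225 + -2·346 + -2·-187 = 12258

3,-3,-2,-2 ; 12258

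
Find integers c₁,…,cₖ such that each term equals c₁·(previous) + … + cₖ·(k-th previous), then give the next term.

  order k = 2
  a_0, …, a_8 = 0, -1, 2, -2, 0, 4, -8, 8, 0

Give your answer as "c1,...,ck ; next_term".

  a_2 = -2·-1 + -2·0 = 2
  a_3 = -2·2 + -2·-1 = -2
  a_4 = -2·-2 + -2·2 = 0
  a_5 = -2·0 + -2·-2 = 4
  a_6 = -2·4 + -2·0 = -8
  a_7 = -2·-8 + -2·4 = 8
  a_8 = -2·8 + -2·-8 = 0
  a_9 = -2·0 + -2·8 = -16

-2,-2 ; -16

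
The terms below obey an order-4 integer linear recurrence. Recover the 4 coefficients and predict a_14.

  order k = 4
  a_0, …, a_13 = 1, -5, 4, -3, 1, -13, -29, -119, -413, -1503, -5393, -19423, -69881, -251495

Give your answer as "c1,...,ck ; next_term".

3,2,0,2 ; -905033

  a_4 = 3·-3 + 2·4 + 0·-5 + 2·1 = 1
  a_5 = 3·1 + 2·-3 + 0·4 + 2·-5 = -13
  a_6 = 3·-13 + 2·1 + 0·-3 + 2·4 = -29
  a_7 = 3·-29 + 2·-13 + 0·1 + 2·-3 = -119
  a_8 = 3·-119 + 2·-29 + 0·-13 + 2·1 = -413
  a_9 = 3·-413 + 2·-119 + 0·-29 + 2·-13 = -1503
  a_10 = 3·-1503 + 2·-413 + 0·-119 + 2·-29 = -5393
  a_11 = 3·-5393 + 2·-1503 + 0·-413 + 2·-119 = -19423
  a_12 = 3·-19423 + 2·-5393 + 0·-1503 + 2·-413 = -69881
  a_13 = 3·-69881 + 2·-19423 + 0·-5393 + 2·-1503 = -251495
  a_14 = 3·-251495 + 2·-69881 + 0·-19423 + 2·-5393 = -905033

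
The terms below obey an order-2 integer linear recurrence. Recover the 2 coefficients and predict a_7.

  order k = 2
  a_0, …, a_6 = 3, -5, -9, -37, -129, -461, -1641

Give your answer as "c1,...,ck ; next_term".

3,2 ; -5845

  a_2 = 3·-5 + 2·3 = -9
  a_3 = 3·-9 + 2·-5 = -37
  a_4 = 3·-37 + 2·-9 = -129
  a_5 = 3·-129 + 2·-37 = -461
  a_6 = 3·-461 + 2·-129 = -1641
  a_7 = 3·-1641 + 2·-461 = -5845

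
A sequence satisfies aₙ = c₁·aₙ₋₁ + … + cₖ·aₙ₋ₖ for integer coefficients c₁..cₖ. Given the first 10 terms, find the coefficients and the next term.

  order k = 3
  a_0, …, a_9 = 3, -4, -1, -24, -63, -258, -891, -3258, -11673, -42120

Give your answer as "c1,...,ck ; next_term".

3,3,-3 ; -151605

  a_3 = 3·-1 + 3·-4 + -3·3 = -24
  a_4 = 3·-24 + 3·-1 + -3·-4 = -63
  a_5 = 3·-63 + 3·-24 + -3·-1 = -258
  a_6 = 3·-258 + 3·-63 + -3·-24 = -891
  a_7 = 3·-891 + 3·-258 + -3·-63 = -3258
  a_8 = 3·-3258 + 3·-891 + -3·-258 = -11673
  a_9 = 3·-11673 + 3·-3258 + -3·-891 = -42120
  a_10 = 3·-42120 + 3·-11673 + -3·-3258 = -151605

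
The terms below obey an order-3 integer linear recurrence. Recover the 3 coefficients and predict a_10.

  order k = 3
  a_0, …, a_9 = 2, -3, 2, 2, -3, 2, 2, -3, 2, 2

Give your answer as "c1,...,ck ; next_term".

0,0,1 ; -3

  a_3 = 0·2 + 0·-3 + 1·2 = 2
  a_4 = 0·2 + 0·2 + 1·-3 = -3
  a_5 = 0·-3 + 0·2 + 1·2 = 2
  a_6 = 0·2 + 0·-3 + 1·2 = 2
  a_7 = 0·2 + 0·2 + 1·-3 = -3
  a_8 = 0·-3 + 0·2 + 1·2 = 2
  a_9 = 0·2 + 0·-3 + 1·2 = 2
  a_10 = 0·2 + 0·2 + 1·-3 = -3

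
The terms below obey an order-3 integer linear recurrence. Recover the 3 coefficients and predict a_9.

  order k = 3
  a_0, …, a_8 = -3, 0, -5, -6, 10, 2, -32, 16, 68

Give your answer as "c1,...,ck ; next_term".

  a_3 = 0·-5 + -2·0 + 2·-3 = -6
  a_4 = 0·-6 + -2·-5 + 2·0 = 10
  a_5 = 0·10 + -2·-6 + 2·-5 = 2
  a_6 = 0·2 + -2·10 + 2·-6 = -32
  a_7 = 0·-32 + -2·2 + 2·10 = 16
  a_8 = 0·16 + -2·-32 + 2·2 = 68
  a_9 = 0·68 + -2·16 + 2·-32 = -96

0,-2,2 ; -96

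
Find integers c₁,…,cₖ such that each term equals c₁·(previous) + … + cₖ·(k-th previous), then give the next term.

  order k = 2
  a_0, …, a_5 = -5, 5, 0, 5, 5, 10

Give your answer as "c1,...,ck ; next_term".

1,1 ; 15

  a_2 = 1·5 + 1·-5 = 0
  a_3 = 1·0 + 1·5 = 5
  a_4 = 1·5 + 1·0 = 5
  a_5 = 1·5 + 1·5 = 10
  a_6 = 1·10 + 1·5 = 15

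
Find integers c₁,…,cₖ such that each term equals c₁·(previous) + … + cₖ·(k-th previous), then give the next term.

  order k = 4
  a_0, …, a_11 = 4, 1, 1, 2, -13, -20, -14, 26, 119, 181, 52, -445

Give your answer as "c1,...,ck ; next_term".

1,-1,-2,-3 ; -1216

  a_4 = 1·2 + -1·1 + -2·1 + -3·4 = -13
  a_5 = 1·-13 + -1·2 + -2·1 + -3·1 = -20
  a_6 = 1·-20 + -1·-13 + -2·2 + -3·1 = -14
  a_7 = 1·-14 + -1·-20 + -2·-13 + -3·2 = 26
  a_8 = 1·26 + -1·-14 + -2·-20 + -3·-13 = 119
  a_9 = 1·119 + -1·26 + -2·-14 + -3·-20 = 181
  a_10 = 1·181 + -1·119 + -2·26 + -3·-14 = 52
  a_11 = 1·52 + -1·181 + -2·119 + -3·26 = -445
  a_12 = 1·-445 + -1·52 + -2·181 + -3·119 = -1216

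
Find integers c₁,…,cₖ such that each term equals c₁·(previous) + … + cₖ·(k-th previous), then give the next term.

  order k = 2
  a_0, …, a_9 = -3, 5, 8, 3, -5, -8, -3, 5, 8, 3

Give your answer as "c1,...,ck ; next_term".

1,-1 ; -5

  a_2 = 1·5 + -1·-3 = 8
  a_3 = 1·8 + -1·5 = 3
  a_4 = 1·3 + -1·8 = -5
  a_5 = 1·-5 + -1·3 = -8
  a_6 = 1·-8 + -1·-5 = -3
  a_7 = 1·-3 + -1·-8 = 5
  a_8 = 1·5 + -1·-3 = 8
  a_9 = 1·8 + -1·5 = 3
  a_10 = 1·3 + -1·8 = -5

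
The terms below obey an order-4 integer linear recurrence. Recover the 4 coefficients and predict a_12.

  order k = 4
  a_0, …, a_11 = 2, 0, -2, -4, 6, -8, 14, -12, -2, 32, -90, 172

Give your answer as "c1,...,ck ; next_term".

  a_4 = -2·-4 + -1·-2 + 0·0 + -2·2 = 6
  a_5 = -2·6 + -1·-4 + 0·-2 + -2·0 = -8
  a_6 = -2·-8 + -1·6 + 0·-4 + -2·-2 = 14
  a_7 = -2·14 + -1·-8 + 0·6 + -2·-4 = -12
  a_8 = -2·-12 + -1·14 + 0·-8 + -2·6 = -2
  a_9 = -2·-2 + -1·-12 + 0·14 + -2·-8 = 32
  a_10 = -2·32 + -1·-2 + 0·-12 + -2·14 = -90
  a_11 = -2·-90 + -1·32 + 0·-2 + -2·-12 = 172
  a_12 = -2·172 + -1·-90 + 0·32 + -2·-2 = -250

-2,-1,0,-2 ; -250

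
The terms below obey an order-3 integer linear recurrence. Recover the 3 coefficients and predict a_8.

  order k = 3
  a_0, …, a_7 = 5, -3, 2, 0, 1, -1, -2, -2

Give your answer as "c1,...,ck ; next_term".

  a_3 = 1·2 + -1·-3 + -1·5 = 0
  a_4 = 1·0 + -1·2 + -1·-3 = 1
  a_5 = 1·1 + -1·0 + -1·2 = -1
  a_6 = 1·-1 + -1·1 + -1·0 = -2
  a_7 = 1·-2 + -1·-1 + -1·1 = -2
  a_8 = 1·-2 + -1·-2 + -1·-1 = 1

1,-1,-1 ; 1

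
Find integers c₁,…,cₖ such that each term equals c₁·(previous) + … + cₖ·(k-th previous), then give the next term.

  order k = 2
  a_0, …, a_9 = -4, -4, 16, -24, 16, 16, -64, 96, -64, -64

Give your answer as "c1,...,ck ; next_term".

-2,-2 ; 256

  a_2 = -2·-4 + -2·-4 = 16
  a_3 = -2·16 + -2·-4 = -24
  a_4 = -2·-24 + -2·16 = 16
  a_5 = -2·16 + -2·-24 = 16
  a_6 = -2·16 + -2·16 = -64
  a_7 = -2·-64 + -2·16 = 96
  a_8 = -2·96 + -2·-64 = -64
  a_9 = -2·-64 + -2·96 = -64
  a_10 = -2·-64 + -2·-64 = 256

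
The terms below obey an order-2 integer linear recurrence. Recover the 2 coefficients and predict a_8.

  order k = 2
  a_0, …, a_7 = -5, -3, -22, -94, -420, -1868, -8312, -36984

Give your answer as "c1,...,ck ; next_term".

4,2 ; -164560

  a_2 = 4·-3 + 2·-5 = -22
  a_3 = 4·-22 + 2·-3 = -94
  a_4 = 4·-94 + 2·-22 = -420
  a_5 = 4·-420 + 2·-94 = -1868
  a_6 = 4·-1868 + 2·-420 = -8312
  a_7 = 4·-8312 + 2·-1868 = -36984
  a_8 = 4·-36984 + 2·-8312 = -164560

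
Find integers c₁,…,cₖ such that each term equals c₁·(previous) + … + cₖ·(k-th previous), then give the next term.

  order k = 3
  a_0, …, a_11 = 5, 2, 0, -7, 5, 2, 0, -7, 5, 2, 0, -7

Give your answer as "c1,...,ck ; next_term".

  a_3 = -1·0 + -1·2 + -1·5 = -7
  a_4 = -1·-7 + -1·0 + -1·2 = 5
  a_5 = -1·5 + -1·-7 + -1·0 = 2
  a_6 = -1·2 + -1·5 + -1·-7 = 0
  a_7 = -1·0 + -1·2 + -1·5 = -7
  a_8 = -1·-7 + -1·0 + -1·2 = 5
  a_9 = -1·5 + -1·-7 + -1·0 = 2
  a_10 = -1·2 + -1·5 + -1·-7 = 0
  a_11 = -1·0 + -1·2 + -1·5 = -7
  a_12 = -1·-7 + -1·0 + -1·2 = 5

-1,-1,-1 ; 5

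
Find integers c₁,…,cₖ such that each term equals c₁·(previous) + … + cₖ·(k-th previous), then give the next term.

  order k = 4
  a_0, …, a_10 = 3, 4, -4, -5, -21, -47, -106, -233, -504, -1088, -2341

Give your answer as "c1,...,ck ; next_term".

  a_4 = 2·-5 + 1·-4 + -1·4 + -1·3 = -21
  a_5 = 2·-21 + 1·-5 + -1·-4 + -1·4 = -47
  a_6 = 2·-47 + 1·-21 + -1·-5 + -1·-4 = -106
  a_7 = 2·-106 + 1·-47 + -1·-21 + -1·-5 = -233
  a_8 = 2·-233 + 1·-106 + -1·-47 + -1·-21 = -504
  a_9 = 2·-504 + 1·-233 + -1·-106 + -1·-47 = -1088
  a_10 = 2·-1088 + 1·-504 + -1·-233 + -1·-106 = -2341
  a_11 = 2·-2341 + 1·-1088 + -1·-504 + -1·-233 = -5033

2,1,-1,-1 ; -5033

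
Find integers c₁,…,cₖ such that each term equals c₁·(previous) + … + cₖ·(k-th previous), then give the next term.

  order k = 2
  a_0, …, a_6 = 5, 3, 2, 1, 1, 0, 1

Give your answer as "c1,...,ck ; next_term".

-1,1 ; -1

  a_2 = -1·3 + 1·5 = 2
  a_3 = -1·2 + 1·3 = 1
  a_4 = -1·1 + 1·2 = 1
  a_5 = -1·1 + 1·1 = 0
  a_6 = -1·0 + 1·1 = 1
  a_7 = -1·1 + 1·0 = -1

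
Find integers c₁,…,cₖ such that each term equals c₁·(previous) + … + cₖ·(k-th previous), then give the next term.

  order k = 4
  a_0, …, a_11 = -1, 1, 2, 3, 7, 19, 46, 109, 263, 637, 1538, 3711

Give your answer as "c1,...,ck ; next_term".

  a_4 = 2·3 + 0·2 + 2·1 + 1·-1 = 7
  a_5 = 2·7 + 0·3 + 2·2 + 1·1 = 19
  a_6 = 2·19 + 0·7 + 2·3 + 1·2 = 46
  a_7 = 2·46 + 0·19 + 2·7 + 1·3 = 109
  a_8 = 2·109 + 0·46 + 2·19 + 1·7 = 263
  a_9 = 2·263 + 0·109 + 2·46 + 1·19 = 637
  a_10 = 2·637 + 0·263 + 2·109 + 1·46 = 1538
  a_11 = 2·1538 + 0·637 + 2·263 + 1·109 = 3711
  a_12 = 2·3711 + 0·1538 + 2·637 + 1·263 = 8959

2,0,2,1 ; 8959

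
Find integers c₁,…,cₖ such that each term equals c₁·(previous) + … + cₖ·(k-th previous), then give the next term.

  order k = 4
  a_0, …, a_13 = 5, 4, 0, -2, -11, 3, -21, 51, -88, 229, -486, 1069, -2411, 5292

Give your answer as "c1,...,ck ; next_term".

  a_4 = -1·-2 + 2·0 + -2·4 + -1·5 = -11
  a_5 = -1·-11 + 2·-2 + -2·0 + -1·4 = 3
  a_6 = -1·3 + 2·-11 + -2·-2 + -1·0 = -21
  a_7 = -1·-21 + 2·3 + -2·-11 + -1·-2 = 51
  a_8 = -1·51 + 2·-21 + -2·3 + -1·-11 = -88
  a_9 = -1·-88 + 2·51 + -2·-21 + -1·3 = 229
  a_10 = -1·229 + 2·-88 + -2·51 + -1·-21 = -486
  a_11 = -1·-486 + 2·229 + -2·-88 + -1·51 = 1069
  a_12 = -1·1069 + 2·-486 + -2·229 + -1·-88 = -2411
  a_13 = -1·-2411 + 2·1069 + -2·-486 + -1·229 = 5292
  a_14 = -1·5292 + 2·-2411 + -2·1069 + -1·-486 = -11766

-1,2,-2,-1 ; -11766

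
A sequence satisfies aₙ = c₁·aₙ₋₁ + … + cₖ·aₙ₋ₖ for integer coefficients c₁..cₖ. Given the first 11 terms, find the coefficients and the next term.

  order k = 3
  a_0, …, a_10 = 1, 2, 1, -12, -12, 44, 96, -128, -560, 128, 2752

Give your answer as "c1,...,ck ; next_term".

  a_3 = 0·1 + -4·2 + -4·1 = -12
  a_4 = 0·-12 + -4·1 + -4·2 = -12
  a_5 = 0·-12 + -4·-12 + -4·1 = 44
  a_6 = 0·44 + -4·-12 + -4·-12 = 96
  a_7 = 0·96 + -4·44 + -4·-12 = -128
  a_8 = 0·-128 + -4·96 + -4·44 = -560
  a_9 = 0·-560 + -4·-128 + -4·96 = 128
  a_10 = 0·128 + -4·-560 + -4·-128 = 2752
  a_11 = 0·2752 + -4·128 + -4·-560 = 1728

0,-4,-4 ; 1728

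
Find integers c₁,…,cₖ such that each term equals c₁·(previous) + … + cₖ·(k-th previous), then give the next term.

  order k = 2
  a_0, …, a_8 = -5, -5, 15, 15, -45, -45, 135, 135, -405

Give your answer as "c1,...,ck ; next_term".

  a_2 = 0·-5 + -3·-5 = 15
  a_3 = 0·15 + -3·-5 = 15
  a_4 = 0·15 + -3·15 = -45
  a_5 = 0·-45 + -3·15 = -45
  a_6 = 0·-45 + -3·-45 = 135
  a_7 = 0·135 + -3·-45 = 135
  a_8 = 0·135 + -3·135 = -405
  a_9 = 0·-405 + -3·135 = -405

0,-3 ; -405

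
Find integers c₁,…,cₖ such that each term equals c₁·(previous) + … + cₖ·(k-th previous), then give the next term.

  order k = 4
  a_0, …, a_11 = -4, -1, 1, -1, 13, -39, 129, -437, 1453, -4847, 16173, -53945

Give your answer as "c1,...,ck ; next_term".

  a_4 = -3·-1 + 1·1 + -1·-1 + -2·-4 = 13
  a_5 = -3·13 + 1·-1 + -1·1 + -2·-1 = -39
  a_6 = -3·-39 + 1·13 + -1·-1 + -2·1 = 129
  a_7 = -3·129 + 1·-39 + -1·13 + -2·-1 = -437
  a_8 = -3·-437 + 1·129 + -1·-39 + -2·13 = 1453
  a_9 = -3·1453 + 1·-437 + -1·129 + -2·-39 = -4847
  a_10 = -3·-4847 + 1·1453 + -1·-437 + -2·129 = 16173
  a_11 = -3·16173 + 1·-4847 + -1·1453 + -2·-437 = -53945
  a_12 = -3·-53945 + 1·16173 + -1·-4847 + -2·1453 = 179949

-3,1,-1,-2 ; 179949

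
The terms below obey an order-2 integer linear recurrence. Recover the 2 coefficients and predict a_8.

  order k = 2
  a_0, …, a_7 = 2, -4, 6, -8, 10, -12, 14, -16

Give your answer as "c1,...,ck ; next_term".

  a_2 = -2·-4 + -1·2 = 6
  a_3 = -2·6 + -1·-4 = -8
  a_4 = -2·-8 + -1·6 = 10
  a_5 = -2·10 + -1·-8 = -12
  a_6 = -2·-12 + -1·10 = 14
  a_7 = -2·14 + -1·-12 = -16
  a_8 = -2·-16 + -1·14 = 18

-2,-1 ; 18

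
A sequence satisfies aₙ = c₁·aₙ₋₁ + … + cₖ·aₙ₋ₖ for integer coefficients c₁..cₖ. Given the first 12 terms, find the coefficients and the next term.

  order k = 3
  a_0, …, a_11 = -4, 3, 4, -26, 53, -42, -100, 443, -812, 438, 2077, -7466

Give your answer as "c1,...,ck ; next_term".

  a_3 = -2·4 + -2·3 + 3·-4 = -26
  a_4 = -2·-26 + -2·4 + 3·3 = 53
  a_5 = -2·53 + -2·-26 + 3·4 = -42
  a_6 = -2·-42 + -2·53 + 3·-26 = -100
  a_7 = -2·-100 + -2·-42 + 3·53 = 443
  a_8 = -2·443 + -2·-100 + 3·-42 = -812
  a_9 = -2·-812 + -2·443 + 3·-100 = 438
  a_10 = -2·438 + -2·-812 + 3·443 = 2077
  a_11 = -2·2077 + -2·438 + 3·-812 = -7466
  a_12 = -2·-7466 + -2·2077 + 3·438 = 12092

-2,-2,3 ; 12092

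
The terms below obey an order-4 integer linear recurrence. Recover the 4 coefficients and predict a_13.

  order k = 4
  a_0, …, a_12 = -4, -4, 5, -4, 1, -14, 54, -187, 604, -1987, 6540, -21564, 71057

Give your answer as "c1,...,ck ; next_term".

-3,1,1,3 ; -234156

  a_4 = -3·-4 + 1·5 + 1·-4 + 3·-4 = 1
  a_5 = -3·1 + 1·-4 + 1·5 + 3·-4 = -14
  a_6 = -3·-14 + 1·1 + 1·-4 + 3·5 = 54
  a_7 = -3·54 + 1·-14 + 1·1 + 3·-4 = -187
  a_8 = -3·-187 + 1·54 + 1·-14 + 3·1 = 604
  a_9 = -3·604 + 1·-187 + 1·54 + 3·-14 = -1987
  a_10 = -3·-1987 + 1·604 + 1·-187 + 3·54 = 6540
  a_11 = -3·6540 + 1·-1987 + 1·604 + 3·-187 = -21564
  a_12 = -3·-21564 + 1·6540 + 1·-1987 + 3·604 = 71057
  a_13 = -3·71057 + 1·-21564 + 1·6540 + 3·-1987 = -234156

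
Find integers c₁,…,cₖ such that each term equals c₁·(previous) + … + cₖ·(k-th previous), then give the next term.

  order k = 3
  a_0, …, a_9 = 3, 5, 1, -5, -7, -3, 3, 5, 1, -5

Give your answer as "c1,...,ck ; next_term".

2,-2,1 ; -7

  a_3 = 2·1 + -2·5 + 1·3 = -5
  a_4 = 2·-5 + -2·1 + 1·5 = -7
  a_5 = 2·-7 + -2·-5 + 1·1 = -3
  a_6 = 2·-3 + -2·-7 + 1·-5 = 3
  a_7 = 2·3 + -2·-3 + 1·-7 = 5
  a_8 = 2·5 + -2·3 + 1·-3 = 1
  a_9 = 2·1 + -2·5 + 1·3 = -5
  a_10 = 2·-5 + -2·1 + 1·5 = -7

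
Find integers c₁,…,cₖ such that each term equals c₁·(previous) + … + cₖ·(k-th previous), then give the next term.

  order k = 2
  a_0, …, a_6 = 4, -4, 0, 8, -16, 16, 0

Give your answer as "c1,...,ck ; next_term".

  a_2 = -2·-4 + -2·4 = 0
  a_3 = -2·0 + -2·-4 = 8
  a_4 = -2·8 + -2·0 = -16
  a_5 = -2·-16 + -2·8 = 16
  a_6 = -2·16 + -2·-16 = 0
  a_7 = -2·0 + -2·16 = -32

-2,-2 ; -32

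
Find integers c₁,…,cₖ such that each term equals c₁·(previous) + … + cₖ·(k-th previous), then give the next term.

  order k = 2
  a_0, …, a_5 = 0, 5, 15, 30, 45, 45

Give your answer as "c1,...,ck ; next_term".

  a_2 = 3·5 + -3·0 = 15
  a_3 = 3·15 + -3·5 = 30
  a_4 = 3·30 + -3·15 = 45
  a_5 = 3·45 + -3·30 = 45
  a_6 = 3·45 + -3·45 = 0

3,-3 ; 0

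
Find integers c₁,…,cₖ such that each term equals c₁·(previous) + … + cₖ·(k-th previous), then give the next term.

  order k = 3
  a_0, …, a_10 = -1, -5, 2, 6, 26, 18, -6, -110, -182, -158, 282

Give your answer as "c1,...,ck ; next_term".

  a_3 = 1·2 + 0·-5 + -4·-1 = 6
  a_4 = 1·6 + 0·2 + -4·-5 = 26
  a_5 = 1·26 + 0·6 + -4·2 = 18
  a_6 = 1·18 + 0·26 + -4·6 = -6
  a_7 = 1·-6 + 0·18 + -4·26 = -110
  a_8 = 1·-110 + 0·-6 + -4·18 = -182
  a_9 = 1·-182 + 0·-110 + -4·-6 = -158
  a_10 = 1·-158 + 0·-182 + -4·-110 = 282
  a_11 = 1·282 + 0·-158 + -4·-182 = 1010

1,0,-4 ; 1010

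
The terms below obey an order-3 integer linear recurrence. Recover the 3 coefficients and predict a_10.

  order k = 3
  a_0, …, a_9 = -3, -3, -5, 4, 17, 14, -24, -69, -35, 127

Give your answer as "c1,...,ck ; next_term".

1,-2,-1 ; 266

  a_3 = 1·-5 + -2·-3 + -1·-3 = 4
  a_4 = 1·4 + -2·-5 + -1·-3 = 17
  a_5 = 1·17 + -2·4 + -1·-5 = 14
  a_6 = 1·14 + -2·17 + -1·4 = -24
  a_7 = 1·-24 + -2·14 + -1·17 = -69
  a_8 = 1·-69 + -2·-24 + -1·14 = -35
  a_9 = 1·-35 + -2·-69 + -1·-24 = 127
  a_10 = 1·127 + -2·-35 + -1·-69 = 266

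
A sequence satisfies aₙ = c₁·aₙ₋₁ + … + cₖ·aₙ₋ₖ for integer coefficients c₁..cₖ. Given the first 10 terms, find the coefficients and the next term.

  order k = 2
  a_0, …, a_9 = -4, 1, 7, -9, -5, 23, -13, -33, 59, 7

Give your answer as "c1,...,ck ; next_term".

-1,-2 ; -125

  a_2 = -1·1 + -2·-4 = 7
  a_3 = -1·7 + -2·1 = -9
  a_4 = -1·-9 + -2·7 = -5
  a_5 = -1·-5 + -2·-9 = 23
  a_6 = -1·23 + -2·-5 = -13
  a_7 = -1·-13 + -2·23 = -33
  a_8 = -1·-33 + -2·-13 = 59
  a_9 = -1·59 + -2·-33 = 7
  a_10 = -1·7 + -2·59 = -125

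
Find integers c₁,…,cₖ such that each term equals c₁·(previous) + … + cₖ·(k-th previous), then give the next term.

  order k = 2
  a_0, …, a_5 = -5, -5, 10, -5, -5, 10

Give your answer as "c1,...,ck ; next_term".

  a_2 = -1·-5 + -1·-5 = 10
  a_3 = -1·10 + -1·-5 = -5
  a_4 = -1·-5 + -1·10 = -5
  a_5 = -1·-5 + -1·-5 = 10
  a_6 = -1·10 + -1·-5 = -5

-1,-1 ; -5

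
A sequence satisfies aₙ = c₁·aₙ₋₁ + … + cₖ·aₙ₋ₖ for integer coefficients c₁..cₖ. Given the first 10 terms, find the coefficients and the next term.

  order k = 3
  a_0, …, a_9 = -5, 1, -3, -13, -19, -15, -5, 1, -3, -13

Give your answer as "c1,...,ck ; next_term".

  a_3 = 2·-3 + -2·1 + 1·-5 = -13
  a_4 = 2·-13 + -2·-3 + 1·1 = -19
  a_5 = 2·-19 + -2·-13 + 1·-3 = -15
  a_6 = 2·-15 + -2·-19 + 1·-13 = -5
  a_7 = 2·-5 + -2·-15 + 1·-19 = 1
  a_8 = 2·1 + -2·-5 + 1·-15 = -3
  a_9 = 2·-3 + -2·1 + 1·-5 = -13
  a_10 = 2·-13 + -2·-3 + 1·1 = -19

2,-2,1 ; -19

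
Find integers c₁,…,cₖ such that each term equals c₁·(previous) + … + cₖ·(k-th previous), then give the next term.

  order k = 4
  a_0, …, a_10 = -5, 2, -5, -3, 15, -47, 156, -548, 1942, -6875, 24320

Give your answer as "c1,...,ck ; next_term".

-4,-2,-1,1 ; -86020

  a_4 = -4·-3 + -2·-5 + -1·2 + 1·-5 = 15
  a_5 = -4·15 + -2·-3 + -1·-5 + 1·2 = -47
  a_6 = -4·-47 + -2·15 + -1·-3 + 1·-5 = 156
  a_7 = -4·156 + -2·-47 + -1·15 + 1·-3 = -548
  a_8 = -4·-548 + -2·156 + -1·-47 + 1·15 = 1942
  a_9 = -4·1942 + -2·-548 + -1·156 + 1·-47 = -6875
  a_10 = -4·-6875 + -2·1942 + -1·-548 + 1·156 = 24320
  a_11 = -4·24320 + -2·-6875 + -1·1942 + 1·-548 = -86020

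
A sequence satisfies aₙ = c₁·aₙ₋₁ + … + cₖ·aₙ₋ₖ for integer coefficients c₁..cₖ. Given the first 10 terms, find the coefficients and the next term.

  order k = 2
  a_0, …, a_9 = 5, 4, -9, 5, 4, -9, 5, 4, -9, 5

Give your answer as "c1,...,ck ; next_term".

  a_2 = -1·4 + -1·5 = -9
  a_3 = -1·-9 + -1·4 = 5
  a_4 = -1·5 + -1·-9 = 4
  a_5 = -1·4 + -1·5 = -9
  a_6 = -1·-9 + -1·4 = 5
  a_7 = -1·5 + -1·-9 = 4
  a_8 = -1·4 + -1·5 = -9
  a_9 = -1·-9 + -1·4 = 5
  a_10 = -1·5 + -1·-9 = 4

-1,-1 ; 4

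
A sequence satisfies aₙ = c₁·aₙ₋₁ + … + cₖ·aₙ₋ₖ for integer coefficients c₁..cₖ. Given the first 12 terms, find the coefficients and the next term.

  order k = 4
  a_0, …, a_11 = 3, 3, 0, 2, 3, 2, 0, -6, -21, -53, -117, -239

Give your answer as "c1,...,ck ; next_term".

  a_4 = 3·2 + -2·0 + 0·3 + -1·3 = 3
  a_5 = 3·3 + -2·2 + 0·0 + -1·3 = 2
  a_6 = 3·2 + -2·3 + 0·2 + -1·0 = 0
  a_7 = 3·0 + -2·2 + 0·3 + -1·2 = -6
  a_8 = 3·-6 + -2·0 + 0·2 + -1·3 = -21
  a_9 = 3·-21 + -2·-6 + 0·0 + -1·2 = -53
  a_10 = 3·-53 + -2·-21 + 0·-6 + -1·0 = -117
  a_11 = 3·-117 + -2·-53 + 0·-21 + -1·-6 = -239
  a_12 = 3·-239 + -2·-117 + 0·-53 + -1·-21 = -462

3,-2,0,-1 ; -462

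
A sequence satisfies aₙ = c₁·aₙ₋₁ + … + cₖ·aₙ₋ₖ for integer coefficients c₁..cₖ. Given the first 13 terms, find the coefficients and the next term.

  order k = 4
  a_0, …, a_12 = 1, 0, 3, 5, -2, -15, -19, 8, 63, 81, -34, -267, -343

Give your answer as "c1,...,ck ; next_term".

1,-2,-1,-1 ; 144

  a_4 = 1·5 + -2·3 + -1·0 + -1·1 = -2
  a_5 = 1·-2 + -2·5 + -1·3 + -1·0 = -15
  a_6 = 1·-15 + -2·-2 + -1·5 + -1·3 = -19
  a_7 = 1·-19 + -2·-15 + -1·-2 + -1·5 = 8
  a_8 = 1·8 + -2·-19 + -1·-15 + -1·-2 = 63
  a_9 = 1·63 + -2·8 + -1·-19 + -1·-15 = 81
  a_10 = 1·81 + -2·63 + -1·8 + -1·-19 = -34
  a_11 = 1·-34 + -2·81 + -1·63 + -1·8 = -267
  a_12 = 1·-267 + -2·-34 + -1·81 + -1·63 = -343
  a_13 = 1·-343 + -2·-267 + -1·-34 + -1·81 = 144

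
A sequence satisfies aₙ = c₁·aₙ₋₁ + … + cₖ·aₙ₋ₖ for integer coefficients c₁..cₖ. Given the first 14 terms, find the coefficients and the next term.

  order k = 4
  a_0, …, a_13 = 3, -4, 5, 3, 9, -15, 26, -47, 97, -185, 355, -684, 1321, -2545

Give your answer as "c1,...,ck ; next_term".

-1,1,-1,1 ; 4905

  a_4 = -1·3 + 1·5 + -1·-4 + 1·3 = 9
  a_5 = -1·9 + 1·3 + -1·5 + 1·-4 = -15
  a_6 = -1·-15 + 1·9 + -1·3 + 1·5 = 26
  a_7 = -1·26 + 1·-15 + -1·9 + 1·3 = -47
  a_8 = -1·-47 + 1·26 + -1·-15 + 1·9 = 97
  a_9 = -1·97 + 1·-47 + -1·26 + 1·-15 = -185
  a_10 = -1·-185 + 1·97 + -1·-47 + 1·26 = 355
  a_11 = -1·355 + 1·-185 + -1·97 + 1·-47 = -684
  a_12 = -1·-684 + 1·355 + -1·-185 + 1·97 = 1321
  a_13 = -1·1321 + 1·-684 + -1·355 + 1·-185 = -2545
  a_14 = -1·-2545 + 1·1321 + -1·-684 + 1·355 = 4905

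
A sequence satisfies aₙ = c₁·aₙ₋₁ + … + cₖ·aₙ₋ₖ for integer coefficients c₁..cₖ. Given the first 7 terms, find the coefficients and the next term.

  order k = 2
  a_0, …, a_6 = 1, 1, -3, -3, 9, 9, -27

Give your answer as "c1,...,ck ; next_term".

0,-3 ; -27

  a_2 = 0·1 + -3·1 = -3
  a_3 = 0·-3 + -3·1 = -3
  a_4 = 0·-3 + -3·-3 = 9
  a_5 = 0·9 + -3·-3 = 9
  a_6 = 0·9 + -3·9 = -27
  a_7 = 0·-27 + -3·9 = -27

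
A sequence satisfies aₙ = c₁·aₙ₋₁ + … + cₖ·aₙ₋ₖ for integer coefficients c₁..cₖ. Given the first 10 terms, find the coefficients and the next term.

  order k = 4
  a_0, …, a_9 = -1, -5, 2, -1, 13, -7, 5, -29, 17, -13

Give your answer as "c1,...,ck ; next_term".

-1,0,-2,-2 ; 61

  a_4 = -1·-1 + 0·2 + -2·-5 + -2·-1 = 13
  a_5 = -1·13 + 0·-1 + -2·2 + -2·-5 = -7
  a_6 = -1·-7 + 0·13 + -2·-1 + -2·2 = 5
  a_7 = -1·5 + 0·-7 + -2·13 + -2·-1 = -29
  a_8 = -1·-29 + 0·5 + -2·-7 + -2·13 = 17
  a_9 = -1·17 + 0·-29 + -2·5 + -2·-7 = -13
  a_10 = -1·-13 + 0·17 + -2·-29 + -2·5 = 61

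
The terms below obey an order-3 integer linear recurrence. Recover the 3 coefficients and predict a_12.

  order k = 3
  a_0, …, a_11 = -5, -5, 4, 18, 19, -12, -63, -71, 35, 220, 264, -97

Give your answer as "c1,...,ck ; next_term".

2,-3,1 ; -766

  a_3 = 2·4 + -3·-5 + 1·-5 = 18
  a_4 = 2·18 + -3·4 + 1·-5 = 19
  a_5 = 2·19 + -3·18 + 1·4 = -12
  a_6 = 2·-12 + -3·19 + 1·18 = -63
  a_7 = 2·-63 + -3·-12 + 1·19 = -71
  a_8 = 2·-71 + -3·-63 + 1·-12 = 35
  a_9 = 2·35 + -3·-71 + 1·-63 = 220
  a_10 = 2·220 + -3·35 + 1·-71 = 264
  a_11 = 2·264 + -3·220 + 1·35 = -97
  a_12 = 2·-97 + -3·264 + 1·220 = -766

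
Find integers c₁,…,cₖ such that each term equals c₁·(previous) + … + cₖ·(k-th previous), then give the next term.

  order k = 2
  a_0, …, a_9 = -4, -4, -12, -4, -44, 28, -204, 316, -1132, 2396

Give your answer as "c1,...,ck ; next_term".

-1,4 ; -6924

  a_2 = -1·-4 + 4·-4 = -12
  a_3 = -1·-12 + 4·-4 = -4
  a_4 = -1·-4 + 4·-12 = -44
  a_5 = -1·-44 + 4·-4 = 28
  a_6 = -1·28 + 4·-44 = -204
  a_7 = -1·-204 + 4·28 = 316
  a_8 = -1·316 + 4·-204 = -1132
  a_9 = -1·-1132 + 4·316 = 2396
  a_10 = -1·2396 + 4·-1132 = -6924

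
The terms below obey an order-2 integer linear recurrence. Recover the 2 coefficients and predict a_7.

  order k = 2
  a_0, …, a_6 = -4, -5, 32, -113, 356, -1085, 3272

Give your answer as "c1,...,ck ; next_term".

-4,-3 ; -9833

  a_2 = -4·-5 + -3·-4 = 32
  a_3 = -4·32 + -3·-5 = -113
  a_4 = -4·-113 + -3·32 = 356
  a_5 = -4·356 + -3·-113 = -1085
  a_6 = -4·-1085 + -3·356 = 3272
  a_7 = -4·3272 + -3·-1085 = -9833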